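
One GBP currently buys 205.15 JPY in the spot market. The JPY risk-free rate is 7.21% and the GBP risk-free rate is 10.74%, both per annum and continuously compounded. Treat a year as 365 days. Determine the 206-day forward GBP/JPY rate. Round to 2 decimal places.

201.10

F = S·e^((r_JPY − r_GBP)T) = 205.15 · e^((0.0721 − 0.1074) × 206/365)
= 205.15 · e^-0.019923 = 205.15 × 0.980274
F = 201.10 JPY per GBP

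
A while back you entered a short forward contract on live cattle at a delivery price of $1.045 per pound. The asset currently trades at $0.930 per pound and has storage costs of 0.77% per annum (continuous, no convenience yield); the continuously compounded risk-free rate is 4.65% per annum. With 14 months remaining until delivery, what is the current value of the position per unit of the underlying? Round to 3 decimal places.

$0.051 per pound

Current fair forward for the remaining 14 months: F = S·e^((r + u)·T), (r + u) = 0.0465 + 0.0077 = 0.0542
F = 0.930 · e^(0.0542 × 14/12) = 0.930 × 1.065275 = 0.9907
Value of long forward = (F − K)·e^(−rT) = (0.9907 − 1.045) · e^(−0.0465·14/12)
= -0.0543 × 0.947195 = -0.051
Short position value = −(long value) = $0.051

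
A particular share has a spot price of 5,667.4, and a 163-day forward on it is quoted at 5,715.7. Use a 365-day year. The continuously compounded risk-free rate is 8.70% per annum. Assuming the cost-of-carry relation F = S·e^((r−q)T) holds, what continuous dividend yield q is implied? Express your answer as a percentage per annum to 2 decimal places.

From F = S·e^((r−q)T): (r − q) = ln(F/S)/T
ln(5715.7/5667.4) = ln(1.008522) = 0.008486
(r − q) = 0.008486 / (163/365) = 0.019002
q = r − ln(F/S)/T = 0.0870 − 0.019002 = 0.067998
q = 6.80%

6.80%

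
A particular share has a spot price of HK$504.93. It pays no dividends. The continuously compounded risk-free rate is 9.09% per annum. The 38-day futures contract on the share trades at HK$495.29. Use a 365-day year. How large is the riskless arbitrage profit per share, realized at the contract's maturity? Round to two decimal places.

HK$14.44 per share

Fair futures: F* = S·e^(carry·T), with carry = r = 0.0909
F* = 504.93 · e^(0.0909 × 38/365) = 504.93 · e^0.009464 = 504.93 × 1.009509 = HK$509.7314
Market HK$495.29 < fair HK$509.7314: forward underpriced → reverse cash-and-carry (short spot, go long the forward).
At maturity, profit = |F_mkt − F*| = |495.29 − 509.7314| = HK$14.44 per share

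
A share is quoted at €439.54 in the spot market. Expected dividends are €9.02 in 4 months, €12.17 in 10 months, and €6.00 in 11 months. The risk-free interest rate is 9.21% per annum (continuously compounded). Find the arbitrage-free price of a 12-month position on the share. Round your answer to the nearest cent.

PV(dividends) I = 9.02·e^(−0.0921·4/12) + 12.17·e^(−0.0921·10/12) + 6.00·e^(−0.0921·11/12)
I = 8.7473 + 11.2709 + 5.5142 = 25.5324
F = (S − I)·e^(rT) = (439.54 − 25.5324) · e^(0.0921·12/12)
= 414.0076 · e^0.092100 = 414.0076 × 1.096474 = €453.95

€453.95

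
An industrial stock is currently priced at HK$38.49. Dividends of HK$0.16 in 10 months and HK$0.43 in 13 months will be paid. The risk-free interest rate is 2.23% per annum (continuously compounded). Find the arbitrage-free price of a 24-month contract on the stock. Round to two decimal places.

HK$39.64

PV(dividends) I = 0.16·e^(−0.0223·10/12) + 0.43·e^(−0.0223·13/12)
I = 0.1571 + 0.4197 = 0.5768
F = (S − I)·e^(rT) = (38.49 − 0.5768) · e^(0.0223·24/12)
= 37.9132 · e^0.044600 = 37.9132 × 1.045610 = HK$39.64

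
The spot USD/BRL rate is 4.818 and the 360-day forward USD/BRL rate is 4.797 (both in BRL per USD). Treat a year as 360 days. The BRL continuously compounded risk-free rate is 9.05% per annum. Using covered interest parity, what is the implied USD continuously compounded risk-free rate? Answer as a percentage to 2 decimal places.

9.49%

F = S·e^((r_BRL − r_USD)T) ⇒ r_USD = r_BRL − ln(F/S)/T
ln(4.797/4.818) = -0.004368; /(360/360) = -0.004368
r_USD = 0.0905 + 0.004368 = 0.094868
r_USD = 9.49%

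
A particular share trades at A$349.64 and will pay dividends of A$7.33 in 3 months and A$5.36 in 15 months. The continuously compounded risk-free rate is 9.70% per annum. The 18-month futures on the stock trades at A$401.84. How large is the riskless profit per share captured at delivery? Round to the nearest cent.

A$11.21 per share

PV(dividends) I = 7.33·e^(−0.0970·3/12) + 5.36·e^(−0.0970·15/12) = 11.9023
Fair futures F* = (S − I)·e^(rT) = (349.64 − 11.9023)·e^0.145500 = 337.7377 × 1.156618 = 390.6335
Market A$401.84 > fair 390.6335: forward overpriced → cash-and-carry (borrow at r, buy the stock and collect the dividends, short the forward).
Profit at T = |F_mkt − F*| = |401.84 − 390.6335| = A$11.21 per share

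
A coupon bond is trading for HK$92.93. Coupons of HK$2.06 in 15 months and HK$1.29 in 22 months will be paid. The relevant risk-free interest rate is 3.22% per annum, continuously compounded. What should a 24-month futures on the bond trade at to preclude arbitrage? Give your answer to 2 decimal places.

HK$95.70

PV(coupons) I = 2.06·e^(−0.0322·15/12) + 1.29·e^(−0.0322·22/12)
I = 1.9787 + 1.2161 = 3.1948
F = (S − I)·e^(rT) = (92.93 − 3.1948) · e^(0.0322·24/12)
= 89.7352 · e^0.064400 = 89.7352 × 1.066519 = HK$95.70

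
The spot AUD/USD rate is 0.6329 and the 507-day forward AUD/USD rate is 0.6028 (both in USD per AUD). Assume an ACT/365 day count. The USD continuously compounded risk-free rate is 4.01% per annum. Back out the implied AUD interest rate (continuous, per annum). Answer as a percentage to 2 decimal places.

7.52%

F = S·e^((r_USD − r_AUD)T) ⇒ r_AUD = r_USD − ln(F/S)/T
ln(0.6028/0.6329) = -0.048727; /(507/365) = -0.035080
r_AUD = 0.0401 + 0.035080 = 0.075180
r_AUD = 7.52%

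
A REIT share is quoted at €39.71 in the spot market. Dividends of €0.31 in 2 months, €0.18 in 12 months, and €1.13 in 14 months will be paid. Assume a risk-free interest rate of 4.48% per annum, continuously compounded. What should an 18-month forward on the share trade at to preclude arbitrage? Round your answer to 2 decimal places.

€40.81

PV(dividends) I = 0.31·e^(−0.0448·2/12) + 0.18·e^(−0.0448·12/12) + 1.13·e^(−0.0448·14/12)
I = 0.3077 + 0.1721 + 1.0725 = 1.5523
F = (S − I)·e^(rT) = (39.71 − 1.5523) · e^(0.0448·18/12)
= 38.1577 · e^0.067200 = 38.1577 × 1.069509 = €40.81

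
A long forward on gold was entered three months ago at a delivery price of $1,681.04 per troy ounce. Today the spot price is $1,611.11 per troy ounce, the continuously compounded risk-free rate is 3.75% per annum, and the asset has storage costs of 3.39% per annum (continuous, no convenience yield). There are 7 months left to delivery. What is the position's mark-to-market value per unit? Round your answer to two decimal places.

-$1.38 per troy ounce

Current fair forward for the remaining 7 months: F = S·e^((r + u)·T), (r + u) = 0.0375 + 0.0339 = 0.0714
F = 1611.11 · e^(0.0714 × 7/12) = 1611.11 × 1.04252953 = 1679.6298
Value of long forward = (F − K)·e^(−rT) = (1679.6298 − 1681.04) · e^(−0.0375·7/12)
= -1.4102 × 0.97836252 = -1.38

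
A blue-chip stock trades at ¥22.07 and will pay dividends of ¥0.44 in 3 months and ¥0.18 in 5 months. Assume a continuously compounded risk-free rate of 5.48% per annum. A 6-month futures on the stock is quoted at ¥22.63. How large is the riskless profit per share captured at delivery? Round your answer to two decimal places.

¥0.57 per share

PV(dividends) I = 0.44·e^(−0.0548·3/12) + 0.18·e^(−0.0548·5/12) = 0.6099
Fair futures F* = (S − I)·e^(rT) = (22.07 − 0.6099)·e^0.027400 = 21.4601 × 1.027779 = 22.0562
Market ¥22.63 > fair 22.0562: forward overpriced → cash-and-carry (borrow at r, buy the stock and collect the dividends, short the forward).
Profit at T = |F_mkt − F*| = |22.63 − 22.0562| = ¥0.57 per share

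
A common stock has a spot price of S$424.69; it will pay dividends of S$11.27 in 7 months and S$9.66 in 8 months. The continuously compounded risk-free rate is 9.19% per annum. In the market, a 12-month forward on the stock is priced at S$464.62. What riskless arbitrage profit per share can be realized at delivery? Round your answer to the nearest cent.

PV(dividends) I = 11.27·e^(−0.0919·7/12) + 9.66·e^(−0.0919·8/12) = 19.7677
Fair forward F* = (S − I)·e^(rT) = (424.69 − 19.7677)·e^0.091900 = 404.9223 × 1.096255 = 443.8981
Market S$464.62 > fair 443.8981: forward overpriced → cash-and-carry (borrow at r, buy the stock and collect the dividends, short the forward).
Profit at T = |F_mkt − F*| = |464.62 − 443.8981| = S$20.72 per share

S$20.72 per share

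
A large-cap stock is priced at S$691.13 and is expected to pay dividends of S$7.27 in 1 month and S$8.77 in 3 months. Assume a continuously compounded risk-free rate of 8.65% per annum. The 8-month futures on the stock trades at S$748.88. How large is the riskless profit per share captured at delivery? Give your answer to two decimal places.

PV(dividends) I = 7.27·e^(−0.0865·1/12) + 8.77·e^(−0.0865·3/12) = 15.8002
Fair futures F* = (S − I)·e^(rT) = (691.13 − 15.8002)·e^0.057667 = 675.3298 × 1.059362 = 715.4187
Market S$748.88 > fair 715.4187: forward overpriced → cash-and-carry (borrow at r, buy the stock and collect the dividends, short the forward).
Profit at T = |F_mkt − F*| = |748.88 − 715.4187| = S$33.46 per share

S$33.46 per share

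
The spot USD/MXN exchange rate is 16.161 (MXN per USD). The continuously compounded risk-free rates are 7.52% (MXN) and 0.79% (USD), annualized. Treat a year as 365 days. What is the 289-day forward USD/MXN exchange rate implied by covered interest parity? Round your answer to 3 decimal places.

F = S·e^((r_MXN − r_USD)T) = 16.161 · e^((0.0752 − 0.0079) × 289/365)
= 16.161 · e^0.053287 = 16.161 × 1.054732
F = 17.046 MXN per USD

17.046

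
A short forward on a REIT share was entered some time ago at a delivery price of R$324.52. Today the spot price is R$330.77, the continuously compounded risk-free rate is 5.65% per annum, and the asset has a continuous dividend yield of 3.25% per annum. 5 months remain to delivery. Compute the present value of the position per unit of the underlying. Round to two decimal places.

Current fair forward for the remaining 5 months: F = S·e^((r − q)·T), (r − q) = 0.0565 − 0.0325 = 0.0240
F = 330.77 · e^(0.0240 × 5/12) = 330.77 × 1.010050 = 334.0942
Value of long forward = (F − K)·e^(−rT) = (334.0942 − 324.52) · e^(−0.0565·5/12)
= 9.5742 × 0.976733 = 9.35
Short position value = −(long value) = -R$9.35

-R$9.35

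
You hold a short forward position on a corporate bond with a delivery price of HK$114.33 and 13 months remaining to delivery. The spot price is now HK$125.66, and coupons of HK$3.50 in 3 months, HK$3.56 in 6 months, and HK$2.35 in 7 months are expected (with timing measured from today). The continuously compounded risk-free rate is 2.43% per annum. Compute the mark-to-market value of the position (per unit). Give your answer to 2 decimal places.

PV(remaining coupons) I = 3.50·e^(−0.0243·3/12) + 3.56·e^(−0.0243·6/12) + 2.35·e^(−0.0243·7/12) = 9.3127
Current forward F = (S − I)·e^(rT) = (125.66 − 9.3127)·e^(0.0243·13/12) = 116.3473 × 1.026675 = 119.4509
Value (long) = (F − K)·e^(−rT) = (119.4509 − 114.33) × 0.974018 = 4.9878
Short position value = −(long value) = -HK$4.99

-HK$4.99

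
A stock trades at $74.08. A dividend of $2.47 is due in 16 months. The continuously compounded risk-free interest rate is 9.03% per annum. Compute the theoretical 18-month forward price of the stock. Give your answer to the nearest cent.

$82.32

PV(dividends) I = 2.47·e^(−0.0903·16/12)
I = 2.1898
F = (S − I)·e^(rT) = (74.08 − 2.1898) · e^(0.0903·18/12)
= 71.8902 · e^0.135450 = 71.8902 × 1.145052 = $82.32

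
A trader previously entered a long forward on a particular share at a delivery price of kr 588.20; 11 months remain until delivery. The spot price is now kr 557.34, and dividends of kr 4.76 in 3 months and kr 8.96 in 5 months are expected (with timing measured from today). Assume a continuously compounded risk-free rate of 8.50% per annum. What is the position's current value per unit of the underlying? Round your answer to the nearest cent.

PV(remaining dividends) I = 4.76·e^(−0.0850·3/12) + 8.96·e^(−0.0850·5/12) = 13.3081
Current forward F = (S − I)·e^(rT) = (557.34 − 13.3081)·e^(0.0850·11/12) = 544.0319 × 1.081033 = 588.1164
Value (long) = (F − K)·e^(−rT) = (588.1164 − 588.20) × 0.925042 = -0.0773
Value = -kr 0.08

-kr 0.08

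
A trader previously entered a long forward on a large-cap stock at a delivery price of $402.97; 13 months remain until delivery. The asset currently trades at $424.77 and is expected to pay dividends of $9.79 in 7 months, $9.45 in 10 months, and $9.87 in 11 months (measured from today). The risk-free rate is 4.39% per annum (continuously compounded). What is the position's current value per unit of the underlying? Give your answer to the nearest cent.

$12.38

PV(remaining dividends) I = 9.79·e^(−0.0439·7/12) + 9.45·e^(−0.0439·10/12) + 9.87·e^(−0.0439·11/12) = 28.1337
Current forward F = (S − I)·e^(rT) = (424.77 − 28.1337)·e^(0.0439·13/12) = 396.6363 × 1.048707 = 415.9553
Value (long) = (F − K)·e^(−rT) = (415.9553 − 402.97) × 0.953555 = 12.3822
Value = $12.38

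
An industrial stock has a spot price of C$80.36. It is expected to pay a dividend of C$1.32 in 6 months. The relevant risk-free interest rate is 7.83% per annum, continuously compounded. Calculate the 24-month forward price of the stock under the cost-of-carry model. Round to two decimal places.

C$92.50

PV(dividends) I = 1.32·e^(−0.0783·6/12)
I = 1.2693
F = (S − I)·e^(rT) = (80.36 − 1.2693) · e^(0.0783·24/12)
= 79.0907 · e^0.156600 = 79.0907 × 1.169528 = C$92.50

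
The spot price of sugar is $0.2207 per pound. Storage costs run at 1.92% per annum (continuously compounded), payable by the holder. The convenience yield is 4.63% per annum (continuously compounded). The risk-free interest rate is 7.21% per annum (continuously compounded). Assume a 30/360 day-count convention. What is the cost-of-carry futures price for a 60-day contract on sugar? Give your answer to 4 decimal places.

$0.2224 per pound

Net carry = r + u − y = 0.0721 + 0.0192 − 0.0463 = 0.0450
F = S·e^((r+u−y)T) = 0.2207 · e^(0.0450 × 60/360) = 0.2207 · e^0.007500
= 0.2207 × 1.007528 = $0.2224 per pound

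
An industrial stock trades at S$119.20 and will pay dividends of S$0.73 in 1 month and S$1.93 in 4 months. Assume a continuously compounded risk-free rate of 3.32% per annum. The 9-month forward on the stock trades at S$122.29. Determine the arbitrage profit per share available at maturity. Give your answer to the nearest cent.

S$2.79 per share

PV(dividends) I = 0.73·e^(−0.0332·1/12) + 1.93·e^(−0.0332·4/12) = 2.6367
Fair forward F* = (S − I)·e^(rT) = (119.20 − 2.6367)·e^0.024900 = 116.5633 × 1.025213 = 119.5022
Market S$122.29 > fair 119.5022: forward overpriced → cash-and-carry (borrow at r, buy the stock and collect the dividends, short the forward).
Profit at T = |F_mkt − F*| = |122.29 − 119.5022| = S$2.79 per share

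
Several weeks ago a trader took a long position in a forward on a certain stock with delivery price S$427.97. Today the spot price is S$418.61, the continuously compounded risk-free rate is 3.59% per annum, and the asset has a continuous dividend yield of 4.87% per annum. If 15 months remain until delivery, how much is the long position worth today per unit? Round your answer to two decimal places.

Current fair forward for the remaining 15 months: F = S·e^((r − q)·T), (r − q) = 0.0359 − 0.0487 = -0.0128
F = 418.61 · e^(-0.0128 × 15/12) = 418.61 × 0.984127 = 411.9654
Value of long forward = (F − K)·e^(−rT) = (411.9654 − 427.97) · e^(−0.0359·15/12)
= -16.0046 × 0.956117 = -15.30

-S$15.30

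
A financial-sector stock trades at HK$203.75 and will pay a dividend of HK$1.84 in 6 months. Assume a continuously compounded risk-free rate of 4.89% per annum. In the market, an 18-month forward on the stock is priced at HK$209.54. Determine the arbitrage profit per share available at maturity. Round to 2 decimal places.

HK$7.78 per share

PV(dividends) I = 1.84·e^(−0.0489·6/12) = 1.7956
Fair forward F* = (S − I)·e^(rT) = (203.75 − 1.7956)·e^0.073350 = 201.9544 × 1.076107 = 217.3245
Market HK$209.54 < fair 217.3245: forward underpriced → reverse cash-and-carry (short the stock, invest proceeds at r, pay the dividends, go long the forward).
Profit at T = |F_mkt − F*| = |209.54 − 217.3245| = HK$7.78 per share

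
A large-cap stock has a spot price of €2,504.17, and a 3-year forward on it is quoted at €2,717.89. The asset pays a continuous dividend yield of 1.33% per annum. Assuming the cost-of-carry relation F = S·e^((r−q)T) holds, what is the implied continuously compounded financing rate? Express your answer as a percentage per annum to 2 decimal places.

From F = S·e^((r−q)T): (r − q) = ln(F/S)/T
ln(2717.89/2504.17) = ln(1.085346) = 0.081899
(r − q) = 0.081899 / (3) = 0.027300
r = ln(F/S)/T + q = 0.027300 + 0.0133 = 0.040600
r = 4.06%

4.06%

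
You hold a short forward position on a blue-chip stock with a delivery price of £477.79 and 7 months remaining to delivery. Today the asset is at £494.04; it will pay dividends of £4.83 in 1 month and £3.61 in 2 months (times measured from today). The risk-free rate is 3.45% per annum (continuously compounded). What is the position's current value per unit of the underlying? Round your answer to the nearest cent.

-£17.36

PV(remaining dividends) I = 4.83·e^(−0.0345·1/12) + 3.61·e^(−0.0345·2/12) = 8.4054
Current forward F = (S − I)·e^(rT) = (494.04 − 8.4054)·e^(0.0345·7/12) = 485.6346 × 1.020329 = 495.5071
Value (long) = (F − K)·e^(−rT) = (495.5071 − 477.79) × 0.980076 = 17.3641
Short position value = −(long value) = -£17.36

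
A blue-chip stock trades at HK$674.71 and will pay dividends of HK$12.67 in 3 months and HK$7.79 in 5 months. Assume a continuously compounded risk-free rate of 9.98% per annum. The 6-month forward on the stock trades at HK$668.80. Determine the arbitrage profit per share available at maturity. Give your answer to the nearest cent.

PV(dividends) I = 12.67·e^(−0.0998·3/12) + 7.79·e^(−0.0998·5/12) = 19.8305
Fair forward F* = (S − I)·e^(rT) = (674.71 − 19.8305)·e^0.049900 = 654.8795 × 1.051166 = 688.3871
Market HK$668.80 < fair 688.3871: forward underpriced → reverse cash-and-carry (short the stock, invest proceeds at r, pay the dividends, go long the forward).
Profit at T = |F_mkt − F*| = |668.80 − 688.3871| = HK$19.59 per share

HK$19.59 per share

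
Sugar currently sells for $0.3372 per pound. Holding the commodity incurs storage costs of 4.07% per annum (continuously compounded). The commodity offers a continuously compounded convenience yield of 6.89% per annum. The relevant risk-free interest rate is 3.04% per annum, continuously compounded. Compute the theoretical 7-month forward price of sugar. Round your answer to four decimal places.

Net carry = r + u − y = 0.0304 + 0.0407 − 0.0689 = 0.0022
F = S·e^((r+u−y)T) = 0.3372 · e^(0.0022 × 7/12) = 0.3372 · e^0.001283
= 0.3372 × 1.001284 = $0.3376 per pound

$0.3376 per pound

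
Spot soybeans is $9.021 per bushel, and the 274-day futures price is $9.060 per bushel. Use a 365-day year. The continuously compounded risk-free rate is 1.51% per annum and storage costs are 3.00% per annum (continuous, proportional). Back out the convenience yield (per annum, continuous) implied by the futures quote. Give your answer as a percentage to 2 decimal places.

3.94%

F = S·e^((r+u−y)T) ⇒ (r+u−y) = ln(F/S)/T
ln(9.060/9.021) = 0.004314; /T ⇒ 0.005747
y = r + u − ln(F/S)/T = 0.0151 + 0.0300 − 0.005747 = 0.039353
y = 3.94%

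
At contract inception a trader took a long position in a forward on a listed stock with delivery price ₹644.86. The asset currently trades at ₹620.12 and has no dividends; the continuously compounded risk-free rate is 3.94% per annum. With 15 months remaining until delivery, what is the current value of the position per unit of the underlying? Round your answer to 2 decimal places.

₹6.25

Current fair forward for the remaining 15 months: F = S·e^(r·T), r = 0.0394
F = 620.12 · e^(0.0394 × 15/12) = 620.12 × 1.050483 = 651.4255
Value of long forward = (F − K)·e^(−rT) = (651.4255 − 644.86) · e^(−0.0394·15/12)
= 6.5655 × 0.951943 = 6.25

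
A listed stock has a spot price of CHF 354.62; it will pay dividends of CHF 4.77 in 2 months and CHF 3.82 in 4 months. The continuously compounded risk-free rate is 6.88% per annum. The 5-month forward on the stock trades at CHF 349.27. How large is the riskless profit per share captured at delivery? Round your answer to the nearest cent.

CHF 6.97 per share

PV(dividends) I = 4.77·e^(−0.0688·2/12) + 3.82·e^(−0.0688·4/12) = 8.4490
Fair forward F* = (S − I)·e^(rT) = (354.62 − 8.4490)·e^0.028667 = 346.1710 × 1.029082 = 356.2383
Market CHF 349.27 < fair 356.2383: forward underpriced → reverse cash-and-carry (short the stock, invest proceeds at r, pay the dividends, go long the forward).
Profit at T = |F_mkt − F*| = |349.27 − 356.2383| = CHF 6.97 per share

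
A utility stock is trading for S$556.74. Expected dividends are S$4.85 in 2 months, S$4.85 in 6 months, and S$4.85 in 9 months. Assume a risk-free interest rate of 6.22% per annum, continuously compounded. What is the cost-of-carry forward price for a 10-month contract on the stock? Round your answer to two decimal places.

S$571.48

PV(dividends) I = 4.85·e^(−0.0622·2/12) + 4.85·e^(−0.0622·6/12) + 4.85·e^(−0.0622·9/12)
I = 4.8000 + 4.7015 + 4.6289 = 14.1304
F = (S − I)·e^(rT) = (556.74 − 14.1304) · e^(0.0622·10/12)
= 542.6096 · e^0.051833 = 542.6096 × 1.053200 = S$571.48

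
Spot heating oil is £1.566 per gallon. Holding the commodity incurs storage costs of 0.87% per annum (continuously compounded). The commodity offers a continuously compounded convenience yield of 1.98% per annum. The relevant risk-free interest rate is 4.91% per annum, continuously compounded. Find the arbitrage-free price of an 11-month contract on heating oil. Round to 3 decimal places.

Net carry = r + u − y = 0.0491 + 0.0087 − 0.0198 = 0.0380
F = S·e^((r+u−y)T) = 1.566 · e^(0.0380 × 11/12) = 1.566 · e^0.034833
= 1.566 × 1.035447 = £1.622 per gallon

£1.622 per gallon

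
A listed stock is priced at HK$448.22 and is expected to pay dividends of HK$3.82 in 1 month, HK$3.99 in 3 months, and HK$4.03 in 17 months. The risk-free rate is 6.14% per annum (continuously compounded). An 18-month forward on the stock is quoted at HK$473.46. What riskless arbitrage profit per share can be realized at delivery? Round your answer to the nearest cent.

HK$5.48 per share

PV(dividends) I = 3.82·e^(−0.0614·1/12) + 3.99·e^(−0.0614·3/12) + 4.03·e^(−0.0614·17/12) = 11.4240
Fair forward F* = (S − I)·e^(rT) = (448.22 − 11.4240)·e^0.092100 = 436.7960 × 1.096474 = 478.9355
Market HK$473.46 < fair 478.9355: forward underpriced → reverse cash-and-carry (short the stock, invest proceeds at r, pay the dividends, go long the forward).
Profit at T = |F_mkt − F*| = |473.46 − 478.9355| = HK$5.48 per share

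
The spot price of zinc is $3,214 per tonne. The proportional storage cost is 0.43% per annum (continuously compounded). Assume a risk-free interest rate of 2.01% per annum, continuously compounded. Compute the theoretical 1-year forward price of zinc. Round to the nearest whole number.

$3,293 per tonne

Net carry = r + u − y = 0.0201 + 0.0043 − 0.0000 = 0.0244
F = S·e^((r+u−y)T) = 3214 · e^(0.0244 × 1) = 3214 · e^0.024400
= 3214 × 1.024700 = $3,293 per tonne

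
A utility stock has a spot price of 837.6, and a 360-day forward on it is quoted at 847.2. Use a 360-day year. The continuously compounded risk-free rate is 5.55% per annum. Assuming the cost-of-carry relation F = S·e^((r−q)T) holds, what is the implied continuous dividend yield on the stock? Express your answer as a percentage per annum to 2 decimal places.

From F = S·e^((r−q)T): (r − q) = ln(F/S)/T
ln(847.2/837.6) = ln(1.011461) = 0.011396
(r − q) = 0.011396 / (360/360) = 0.011396
q = r − ln(F/S)/T = 0.0555 − 0.011396 = 0.044104
q = 4.41%

4.41%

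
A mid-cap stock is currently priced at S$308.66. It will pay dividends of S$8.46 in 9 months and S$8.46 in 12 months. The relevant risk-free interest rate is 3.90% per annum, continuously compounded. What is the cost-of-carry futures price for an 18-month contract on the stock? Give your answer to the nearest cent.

PV(dividends) I = 8.46·e^(−0.0390·9/12) + 8.46·e^(−0.0390·12/12)
I = 8.2161 + 8.1364 = 16.3525
F = (S − I)·e^(rT) = (308.66 − 16.3525) · e^(0.0390·18/12)
= 292.3075 · e^0.058500 = 292.3075 × 1.060245 = S$309.92

S$309.92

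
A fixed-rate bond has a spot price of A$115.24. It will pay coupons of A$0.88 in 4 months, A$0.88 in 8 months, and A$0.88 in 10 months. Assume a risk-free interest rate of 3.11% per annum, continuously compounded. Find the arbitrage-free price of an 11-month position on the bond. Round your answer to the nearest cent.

PV(coupons) I = 0.88·e^(−0.0311·4/12) + 0.88·e^(−0.0311·8/12) + 0.88·e^(−0.0311·10/12)
I = 0.8709 + 0.8619 + 0.8575 = 2.5903
F = (S − I)·e^(rT) = (115.24 − 2.5903) · e^(0.0311·11/12)
= 112.6497 · e^0.028508 = 112.6497 × 1.028918 = A$115.91

A$115.91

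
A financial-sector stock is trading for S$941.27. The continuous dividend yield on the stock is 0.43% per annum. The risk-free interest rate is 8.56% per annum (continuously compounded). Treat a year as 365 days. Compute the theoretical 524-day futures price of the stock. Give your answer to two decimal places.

F = S·e^((r − q)T) = 941.27 · e^((0.0856 − 0.0043) × 524/365)
= 941.27 · e^0.116716 = 941.27 × 1.123800
F = S$1,057.80

S$1,057.80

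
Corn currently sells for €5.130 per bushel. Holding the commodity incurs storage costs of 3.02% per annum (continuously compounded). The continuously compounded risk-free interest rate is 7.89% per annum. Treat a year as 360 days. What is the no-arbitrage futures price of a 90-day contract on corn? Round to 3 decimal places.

Net carry = r + u − y = 0.0789 + 0.0302 − 0.0000 = 0.1091
F = S·e^((r+u−y)T) = 5.130 · e^(0.1091 × 90/360) = 5.130 · e^0.027275
= 5.130 × 1.027650 = €5.272 per bushel

€5.272 per bushel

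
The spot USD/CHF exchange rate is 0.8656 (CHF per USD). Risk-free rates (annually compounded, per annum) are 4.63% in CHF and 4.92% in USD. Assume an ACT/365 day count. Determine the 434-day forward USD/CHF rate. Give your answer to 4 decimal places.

By covered interest parity, F = S · (1+r_CHF)^T / (1+r_USD)^T
= 0.8656 × 1.055291 / 1.058769 = 0.8656 × 0.996715
F = 0.8628 CHF per USD

0.8628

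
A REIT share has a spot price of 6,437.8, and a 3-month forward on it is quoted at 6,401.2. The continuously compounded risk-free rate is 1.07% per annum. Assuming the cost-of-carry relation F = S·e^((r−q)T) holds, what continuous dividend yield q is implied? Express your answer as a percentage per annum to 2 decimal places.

From F = S·e^((r−q)T): (r − q) = ln(F/S)/T
ln(6401.2/6437.8) = ln(0.994315) = -0.005701
(r − q) = -0.005701 / (3/12) = -0.022804
q = r − ln(F/S)/T = 0.0107 + 0.022804 = 0.033504
q = 3.35%

3.35%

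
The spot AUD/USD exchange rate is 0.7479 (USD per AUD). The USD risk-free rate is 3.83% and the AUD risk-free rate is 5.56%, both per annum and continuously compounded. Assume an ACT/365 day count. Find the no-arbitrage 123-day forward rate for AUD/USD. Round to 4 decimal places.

0.7436

F = S·e^((r_USD − r_AUD)T) = 0.7479 · e^((0.0383 − 0.0556) × 123/365)
= 0.7479 · e^-0.005830 = 0.7479 × 0.994187
F = 0.7436 USD per AUD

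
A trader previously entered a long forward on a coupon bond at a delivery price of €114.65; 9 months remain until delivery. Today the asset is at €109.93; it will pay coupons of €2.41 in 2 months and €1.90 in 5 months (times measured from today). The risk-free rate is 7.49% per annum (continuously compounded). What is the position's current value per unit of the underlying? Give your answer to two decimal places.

PV(remaining coupons) I = 2.41·e^(−0.0749·2/12) + 1.90·e^(−0.0749·5/12) = 4.2217
Current forward F = (S − I)·e^(rT) = (109.93 − 4.2217)·e^(0.0749·9/12) = 105.7083 × 1.057783 = 111.8164
Value (long) = (F − K)·e^(−rT) = (111.8164 − 114.65) × 0.945374 = -2.6788
Value = -€2.68

-€2.68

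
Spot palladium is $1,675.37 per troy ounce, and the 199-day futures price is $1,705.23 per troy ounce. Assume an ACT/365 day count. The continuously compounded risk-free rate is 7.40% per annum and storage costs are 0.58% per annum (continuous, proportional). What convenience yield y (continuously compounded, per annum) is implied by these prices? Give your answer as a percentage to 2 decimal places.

4.74%

F = S·e^((r+u−y)T) ⇒ (r+u−y) = ln(F/S)/T
ln(1705.23/1675.37) = 0.017666; /T ⇒ 0.032402
y = r + u − ln(F/S)/T = 0.0740 + 0.0058 − 0.032402 = 0.047398
y = 4.74%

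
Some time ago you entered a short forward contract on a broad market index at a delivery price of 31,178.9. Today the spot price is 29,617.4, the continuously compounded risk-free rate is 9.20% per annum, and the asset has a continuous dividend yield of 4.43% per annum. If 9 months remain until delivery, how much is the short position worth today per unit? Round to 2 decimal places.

450.57

Current fair forward for the remaining 9 months: F = S·e^((r − q)·T), (r − q) = 0.0920 − 0.0443 = 0.0477
F = 29617.4 · e^(0.0477 × 9/12) = 29617.4 × 1.03642263 = 30696.1436
Value of long forward = (F − K)·e^(−rT) = (30696.1436 − 31178.9) · e^(−0.0920·9/12)
= -482.7564 × 0.93332668 = -450.57
Short position value = −(long value) = 450.57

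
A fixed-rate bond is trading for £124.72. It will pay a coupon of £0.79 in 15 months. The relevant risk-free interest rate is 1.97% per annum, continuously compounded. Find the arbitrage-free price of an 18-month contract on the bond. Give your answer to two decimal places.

PV(coupons) I = 0.79·e^(−0.0197·15/12)
I = 0.7708
F = (S − I)·e^(rT) = (124.72 − 0.7708) · e^(0.0197·18/12)
= 123.9492 · e^0.029550 = 123.9492 × 1.029991 = £127.67

£127.67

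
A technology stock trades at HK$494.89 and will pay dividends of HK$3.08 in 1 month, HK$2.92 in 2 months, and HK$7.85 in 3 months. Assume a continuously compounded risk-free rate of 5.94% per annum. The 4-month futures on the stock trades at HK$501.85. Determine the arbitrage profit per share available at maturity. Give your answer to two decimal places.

PV(dividends) I = 3.08·e^(−0.0594·1/12) + 2.92·e^(−0.0594·2/12) + 7.85·e^(−0.0594·3/12) = 13.6903
Fair futures F* = (S − I)·e^(rT) = (494.89 − 13.6903)·e^0.019800 = 481.1997 × 1.019997 = 490.8223
Market HK$501.85 > fair 490.8223: forward overpriced → cash-and-carry (borrow at r, buy the stock and collect the dividends, short the forward).
Profit at T = |F_mkt − F*| = |501.85 − 490.8223| = HK$11.03 per share

HK$11.03 per share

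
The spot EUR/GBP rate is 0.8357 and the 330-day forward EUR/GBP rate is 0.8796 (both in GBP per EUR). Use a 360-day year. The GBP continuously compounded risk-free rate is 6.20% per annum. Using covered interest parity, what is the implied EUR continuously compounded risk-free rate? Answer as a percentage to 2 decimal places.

0.61%

F = S·e^((r_GBP − r_EUR)T) ⇒ r_EUR = r_GBP − ln(F/S)/T
ln(0.8796/0.8357) = 0.051198; /(330/360) = 0.055852
r_EUR = 0.0620 − 0.055852 = 0.006148
r_EUR = 0.61%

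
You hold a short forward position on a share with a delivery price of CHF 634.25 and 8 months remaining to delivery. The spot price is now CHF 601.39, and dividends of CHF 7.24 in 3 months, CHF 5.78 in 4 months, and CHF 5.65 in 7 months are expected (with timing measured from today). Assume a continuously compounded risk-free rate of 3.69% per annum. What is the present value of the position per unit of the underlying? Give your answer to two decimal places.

CHF 35.86

PV(remaining dividends) I = 7.24·e^(−0.0369·3/12) + 5.78·e^(−0.0369·4/12) + 5.65·e^(−0.0369·7/12) = 18.4125
Current forward F = (S − I)·e^(rT) = (601.39 − 18.4125)·e^(0.0369·8/12) = 582.9775 × 1.024905 = 597.4966
Value (long) = (F − K)·e^(−rT) = (597.4966 − 634.25) × 0.975700 = -35.8603
Short position value = −(long value) = CHF 35.86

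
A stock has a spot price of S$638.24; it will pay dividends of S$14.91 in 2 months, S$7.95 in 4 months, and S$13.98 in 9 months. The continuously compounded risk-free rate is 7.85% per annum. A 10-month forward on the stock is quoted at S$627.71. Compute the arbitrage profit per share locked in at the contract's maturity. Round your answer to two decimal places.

S$15.63 per share

PV(dividends) I = 14.91·e^(−0.0785·2/12) + 7.95·e^(−0.0785·4/12) + 13.98·e^(−0.0785·9/12) = 35.6416
Fair forward F* = (S − I)·e^(rT) = (638.24 − 35.6416)·e^0.065417 = 602.5984 × 1.067604 = 643.3365
Market S$627.71 < fair 643.3365: forward underpriced → reverse cash-and-carry (short the stock, invest proceeds at r, pay the dividends, go long the forward).
Profit at T = |F_mkt − F*| = |627.71 − 643.3365| = S$15.63 per share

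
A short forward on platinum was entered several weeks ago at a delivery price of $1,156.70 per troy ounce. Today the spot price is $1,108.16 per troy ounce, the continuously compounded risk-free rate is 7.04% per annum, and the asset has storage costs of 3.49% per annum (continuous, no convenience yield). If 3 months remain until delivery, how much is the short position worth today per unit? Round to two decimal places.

$18.65 per troy ounce

Current fair forward for the remaining 3 months: F = S·e^((r + u)·T), (r + u) = 0.0704 + 0.0349 = 0.1053
F = 1108.16 · e^(0.1053 × 3/12) = 1108.16 × 1.02667456 = 1137.7197
Value of long forward = (F − K)·e^(−rT) = (1137.7197 − 1156.70) · e^(−0.0704·3/12)
= -18.9803 × 0.98255398 = -18.65
Short position value = −(long value) = $18.65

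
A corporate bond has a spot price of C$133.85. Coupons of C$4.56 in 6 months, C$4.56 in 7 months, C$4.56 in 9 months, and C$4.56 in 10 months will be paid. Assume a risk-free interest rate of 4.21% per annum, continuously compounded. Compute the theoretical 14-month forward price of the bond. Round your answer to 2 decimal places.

C$121.96

PV(coupons) I = 4.56·e^(−0.0421·6/12) + 4.56·e^(−0.0421·7/12) + 4.56·e^(−0.0421·9/12) + 4.56·e^(−0.0421·10/12)
I = 4.4650 + 4.4494 + 4.4183 + 4.4028 = 17.7355
F = (S − I)·e^(rT) = (133.85 − 17.7355) · e^(0.0421·14/12)
= 116.1145 · e^0.049117 = 116.1145 × 1.050343 = C$121.96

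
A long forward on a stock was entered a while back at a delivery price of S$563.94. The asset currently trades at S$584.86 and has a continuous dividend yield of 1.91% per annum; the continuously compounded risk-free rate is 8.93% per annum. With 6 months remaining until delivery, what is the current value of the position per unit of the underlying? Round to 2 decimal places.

S$39.99

Current fair forward for the remaining 6 months: F = S·e^((r − q)·T), (r − q) = 0.0893 − 0.0191 = 0.0702
F = 584.86 · e^(0.0702 × 6/12) = 584.86 × 1.035723 = 605.7530
Value of long forward = (F − K)·e^(−rT) = (605.7530 − 563.94) · e^(−0.0893·6/12)
= 41.8130 × 0.956332 = 39.99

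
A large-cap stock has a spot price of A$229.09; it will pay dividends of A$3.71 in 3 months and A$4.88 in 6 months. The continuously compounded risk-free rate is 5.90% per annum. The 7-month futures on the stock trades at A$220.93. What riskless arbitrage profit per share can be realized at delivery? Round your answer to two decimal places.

A$7.49 per share

PV(dividends) I = 3.71·e^(−0.0590·3/12) + 4.88·e^(−0.0590·6/12) = 8.3938
Fair futures F* = (S − I)·e^(rT) = (229.09 − 8.3938)·e^0.034417 = 220.6962 × 1.035016 = 228.4241
Market A$220.93 < fair 228.4241: forward underpriced → reverse cash-and-carry (short the stock, invest proceeds at r, pay the dividends, go long the forward).
Profit at T = |F_mkt − F*| = |220.93 − 228.4241| = A$7.49 per share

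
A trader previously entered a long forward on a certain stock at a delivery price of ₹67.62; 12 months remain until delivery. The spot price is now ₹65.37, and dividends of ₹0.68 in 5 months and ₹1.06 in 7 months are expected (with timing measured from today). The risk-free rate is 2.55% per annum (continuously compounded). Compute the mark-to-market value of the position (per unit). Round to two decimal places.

-₹2.26

PV(remaining dividends) I = 0.68·e^(−0.0255·5/12) + 1.06·e^(−0.0255·7/12) = 1.7172
Current forward F = (S − I)·e^(rT) = (65.37 − 1.7172)·e^(0.0255·12/12) = 63.6528 × 1.025828 = 65.2968
Value (long) = (F − K)·e^(−rT) = (65.2968 − 67.62) × 0.974822 = -2.2647
Value = -₹2.26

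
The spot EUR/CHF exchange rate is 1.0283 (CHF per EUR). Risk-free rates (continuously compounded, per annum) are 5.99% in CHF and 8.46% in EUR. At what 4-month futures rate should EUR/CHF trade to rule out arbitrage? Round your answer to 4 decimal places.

F = S·e^((r_CHF − r_EUR)T) = 1.0283 · e^((0.0599 − 0.0846) × 4/12)
= 1.0283 · e^-0.008233 = 1.0283 × 0.991801
F = 1.0199 CHF per EUR

1.0199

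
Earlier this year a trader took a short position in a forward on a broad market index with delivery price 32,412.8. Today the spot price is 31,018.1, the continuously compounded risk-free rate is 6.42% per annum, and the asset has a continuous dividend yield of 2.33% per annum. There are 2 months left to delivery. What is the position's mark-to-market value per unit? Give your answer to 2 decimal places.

Current fair forward for the remaining 2 months: F = S·e^((r − q)·T), (r − q) = 0.0642 − 0.0233 = 0.0409
F = 31018.1 · e^(0.0409 × 2/12) = 31018.1 × 1.00683995 = 31230.2623
Value of long forward = (F − K)·e^(−rT) = (31230.2623 − 32412.8) · e^(−0.0642·2/12)
= -1182.5377 × 0.98935704 = -1169.95
Short position value = −(long value) = 1169.95

1169.95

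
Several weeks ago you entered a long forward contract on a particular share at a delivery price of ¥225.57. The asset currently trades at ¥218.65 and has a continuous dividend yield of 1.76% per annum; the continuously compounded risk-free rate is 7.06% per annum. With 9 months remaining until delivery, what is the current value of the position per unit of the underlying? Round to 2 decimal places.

¥1.85

Current fair forward for the remaining 9 months: F = S·e^((r − q)·T), (r − q) = 0.0706 − 0.0176 = 0.0530
F = 218.65 · e^(0.0530 × 9/12) = 218.65 × 1.040551 = 227.5165
Value of long forward = (F − K)·e^(−rT) = (227.5165 − 225.57) · e^(−0.0706·9/12)
= 1.9465 × 0.948427 = 1.85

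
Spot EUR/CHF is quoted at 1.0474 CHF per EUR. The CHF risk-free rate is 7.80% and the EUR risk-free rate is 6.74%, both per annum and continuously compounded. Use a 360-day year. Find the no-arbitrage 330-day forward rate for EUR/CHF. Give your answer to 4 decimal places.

F = S·e^((r_CHF − r_EUR)T) = 1.0474 · e^((0.0780 − 0.0674) × 330/360)
= 1.0474 · e^0.009717 = 1.0474 × 1.009764
F = 1.0576 CHF per EUR

1.0576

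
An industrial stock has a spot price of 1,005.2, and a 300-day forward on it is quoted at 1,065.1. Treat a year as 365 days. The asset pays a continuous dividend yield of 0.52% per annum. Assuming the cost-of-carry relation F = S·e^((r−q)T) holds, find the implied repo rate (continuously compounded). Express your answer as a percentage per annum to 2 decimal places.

7.56%

From F = S·e^((r−q)T): (r − q) = ln(F/S)/T
ln(1065.1/1005.2) = ln(1.059590) = 0.057882
(r − q) = 0.057882 / (300/365) = 0.070423
r = ln(F/S)/T + q = 0.070423 + 0.0052 = 0.075623
r = 7.56%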